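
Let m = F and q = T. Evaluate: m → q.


Implication is false only when antecedent is true and consequent is false.
Substitute: m=F, q=T.
F → T evaluates to T.

T


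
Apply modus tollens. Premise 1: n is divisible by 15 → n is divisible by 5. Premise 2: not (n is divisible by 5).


Modus tollens: from (P → Q) and ¬Q, infer ¬P.
Q = 'n is divisible by 5' is denied; since P → Q, P must also fail.

Not (n is divisible by 15).


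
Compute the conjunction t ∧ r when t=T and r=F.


Conjunction is true only when both operands are true.
Substitute: t=T, r=F.
T ∧ F evaluates to F.

F


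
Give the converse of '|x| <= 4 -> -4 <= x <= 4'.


The converse of (P → Q) is (Q → P). It is not in general equivalent to the original.
Here P = '|x| <= 4' and Q = '-4 <= x <= 4'.

If -4 <= x <= 4, then |x| <= 4.


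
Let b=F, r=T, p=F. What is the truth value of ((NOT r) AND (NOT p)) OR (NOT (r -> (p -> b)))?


Substitute b=F, r=T, p=F:
NOT r = F
NOT p = T
(NOT r) AND (NOT p) = F AND T = F
p -> b = F -> F = T
r -> (p -> b) = T -> T = T
NOT (r -> (p -> b)) = F
((NOT r) AND (NOT p)) OR (NOT (r -> (p -> b))) = F OR F = F

F


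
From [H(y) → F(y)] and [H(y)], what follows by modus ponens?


Modus ponens: from (P → Q) and P, infer Q.
P = 'H(y)' is asserted, and P → Q holds, so Q follows.

F(y).


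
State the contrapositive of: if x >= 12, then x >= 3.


The contrapositive of (P → Q) is (¬Q → ¬P); it is logically equivalent to the original.
Here P = 'x >= 12' and Q = 'x >= 3'.

If not (x >= 3), then not (x >= 12).


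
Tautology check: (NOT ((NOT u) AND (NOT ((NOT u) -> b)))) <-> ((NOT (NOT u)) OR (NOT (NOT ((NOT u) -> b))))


Build the truth table over {b, u}:
b | u | φ
---------
F | F | T
T | F | T
F | T | T
T | T | T
Every row evaluates to true.

Yes, it is a tautology.


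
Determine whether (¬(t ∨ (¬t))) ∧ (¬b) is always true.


Build the truth table over {b, t}:
b | t | φ
---------
F | F | F
T | F | F
F | T | F
T | T | F
Counterexample at row 1: with b=F, t=F, the formula is F.

No, it is not a tautology.


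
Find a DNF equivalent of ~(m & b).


Step 1: Apply De Morgan: ¬(m ∧ b) = ¬m ∨ ¬b.

(~m) | (~b)


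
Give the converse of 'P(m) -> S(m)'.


The converse of (P → Q) is (Q → P). It is not in general equivalent to the original.
Here P = 'P(m)' and Q = 'S(m)'.

If S(m), then P(m).


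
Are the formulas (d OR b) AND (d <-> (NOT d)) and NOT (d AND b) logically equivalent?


Compare truth tables:
b | d | φ | ψ
-------------
F | F | F | T
T | F | F | T
F | T | F | T
T | T | F | F
They differ at row 1 (b=F, d=F): φ=F but ψ=T.

No, they are not logically equivalent.


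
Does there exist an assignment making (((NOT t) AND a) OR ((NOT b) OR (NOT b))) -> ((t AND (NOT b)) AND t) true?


Search for a satisfying assignment over {a, b, t}.
Try a=F, b=T, t=F: the formula evaluates to T.
A satisfying assignment exists.

Satisfiable.


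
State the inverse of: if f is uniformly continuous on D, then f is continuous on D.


The inverse of (P → Q) is (¬P → ¬Q). It is equivalent to the converse, not to the original.
Here P = 'f is uniformly continuous on D' and Q = 'f is continuous on D'.

If not (f is uniformly continuous on D), then not (f is continuous on D).


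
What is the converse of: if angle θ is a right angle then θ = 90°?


The converse of (P → Q) is (Q → P). It is not in general equivalent to the original.
Here P = 'angle θ is a right angle' and Q = 'θ = 90°'.

If θ = 90°, then angle θ is a right angle.


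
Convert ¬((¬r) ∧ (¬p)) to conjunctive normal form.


Step 1: Apply De Morgan: ¬((¬r) ∧ (¬p)) = ¬(¬r) ∨ ¬(¬p).
Step 2: Eliminate any double negations (¬¬X = X).

r ∨ p


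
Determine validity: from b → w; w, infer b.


This is affirming the consequent (fallacy). There exist truth assignments where the premises are all true but the conclusion is false.

Invalid.


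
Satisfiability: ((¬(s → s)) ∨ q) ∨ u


Search for a satisfying assignment over {q, s, u}.
Try q=T, s=F, u=F: the formula evaluates to T.
A satisfying assignment exists.

Satisfiable.


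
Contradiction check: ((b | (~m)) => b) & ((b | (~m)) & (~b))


Truth table over {b, m}:
b | m | φ
---------
False | False | False
True | False | False
False | True | False
True | True | False
Every row is false.

Yes, it is a contradiction.


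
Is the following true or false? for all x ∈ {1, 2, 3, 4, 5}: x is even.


Evaluate the predicate on each element: 1:F, 2:T, 3:F, 4:T, 5:F.
Counterexample x = 1 fails the predicate.

F


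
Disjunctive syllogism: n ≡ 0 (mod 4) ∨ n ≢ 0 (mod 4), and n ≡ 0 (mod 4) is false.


Disjunctive syllogism: from (P ∨ Q) and ¬P, infer Q.
One disjunct, 'n ≡ 0 (mod 4)', is ruled out; the other must hold.

n ≢ 0 (mod 4)


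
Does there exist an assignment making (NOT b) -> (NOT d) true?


Search for a satisfying assignment over {b, d}.
Try b=F, d=F: the formula evaluates to T.
A satisfying assignment exists.

Satisfiable.


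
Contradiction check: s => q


Truth table over {q, s}:
q | s | φ
---------
False | False | True
True | False | True
False | True | False
True | True | True
Satisfying assignment at row 1: q=False, s=False gives True.

No, it is not a contradiction.


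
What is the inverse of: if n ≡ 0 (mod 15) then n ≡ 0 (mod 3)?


The inverse of (P → Q) is (¬P → ¬Q). It is equivalent to the converse, not to the original.
Here P = 'n ≡ 0 (mod 15)' and Q = 'n ≡ 0 (mod 3)'.

If not (n ≡ 0 (mod 15)), then not (n ≡ 0 (mod 3)).


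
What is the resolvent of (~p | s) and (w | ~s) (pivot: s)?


The clauses contain complementary literals s and ~s.
Resolution eliminates this pair and disjoins the remaining literals (merging duplicates).

(~p | w)


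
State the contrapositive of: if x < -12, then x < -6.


The contrapositive of (P → Q) is (¬Q → ¬P); it is logically equivalent to the original.
Here P = 'x < -12' and Q = 'x < -6'.

If not (x < -6), then not (x < -12).


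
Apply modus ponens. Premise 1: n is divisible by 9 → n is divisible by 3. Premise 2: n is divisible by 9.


Modus ponens: from (P → Q) and P, infer Q.
P = 'n is divisible by 9' is asserted, and P → Q holds, so Q follows.

n is divisible by 3.


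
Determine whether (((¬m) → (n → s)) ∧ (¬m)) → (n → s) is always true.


Build the truth table over {m, n, s}:
m | n | s | φ
-------------
F | F | F | T
T | F | F | T
F | T | F | T
T | T | F | T
F | F | T | T
T | F | T | T
F | T | T | T
T | T | T | T
Every row evaluates to true.

Yes, it is a tautology.


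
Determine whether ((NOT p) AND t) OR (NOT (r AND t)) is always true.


Build the truth table over {p, r, t}:
p | r | t | φ
-------------
F | F | F | T
T | F | F | T
F | T | F | T
T | T | F | T
F | F | T | T
T | F | T | T
F | T | T | T
T | T | T | F
Counterexample at row 8: with p=T, r=T, t=T, the formula is F.

No, it is not a tautology.


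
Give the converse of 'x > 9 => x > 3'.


The converse of (P → Q) is (Q → P). It is not in general equivalent to the original.
Here P = 'x > 9' and Q = 'x > 3'.

If x > 3, then x > 9.


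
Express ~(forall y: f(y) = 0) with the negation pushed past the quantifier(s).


¬(forall x: φ) = exists x: ¬φ, and ¬(exists x: φ) = forall x: ¬φ.
Apply to the universal statement.

exists y: ~(f(y) = 0)


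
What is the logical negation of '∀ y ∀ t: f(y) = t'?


Negation flips each quantifier (∀↔∃) and negates the inner predicate.
¬(∀ y ∀ t: φ) = ∃ y ∃ t: ¬φ.

∃ y ∃ t: ¬(f(y) = t)


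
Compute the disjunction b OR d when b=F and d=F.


Disjunction is false only when both operands are false.
Substitute: b=F, d=F.
F OR F evaluates to F.

F


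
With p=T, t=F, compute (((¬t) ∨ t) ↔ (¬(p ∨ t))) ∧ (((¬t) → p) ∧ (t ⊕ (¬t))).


Substitute p=T, t=F:
… (earlier sub-steps elided)
(¬t) ∨ t = T ∨ F = T
p ∨ t = T ∨ F = T
¬(p ∨ t) = F
((¬t) ∨ t) ↔ (¬(p ∨ t)) = T ↔ F = F
¬t = T
(¬t) → p = T → T = T
¬t = T
t ⊕ (¬t) = F ⊕ T = T
((¬t) → p) ∧ (t ⊕ (¬t)) = T ∧ T = T
(((¬t) ∨ t) ↔ (¬(p ∨ t))) ∧ (((¬t) → p) ∧ (t ⊕ (¬t))) = F ∧ T = F

F


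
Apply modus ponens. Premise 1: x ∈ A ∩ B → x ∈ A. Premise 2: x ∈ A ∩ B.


Modus ponens: from (P → Q) and P, infer Q.
P = 'x ∈ A ∩ B' is asserted, and P → Q holds, so Q follows.

x ∈ A.


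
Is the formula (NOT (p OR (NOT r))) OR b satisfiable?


Search for a satisfying assignment over {b, p, r}.
Try b=T, p=F, r=F: the formula evaluates to T.
A satisfying assignment exists.

Satisfiable.


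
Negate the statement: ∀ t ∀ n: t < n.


Negation flips each quantifier (∀↔∃) and negates the inner predicate.
¬(∀ t ∀ n: φ) = ∃ t ∃ n: ¬φ.

∃ t ∃ n: ¬(t < n)


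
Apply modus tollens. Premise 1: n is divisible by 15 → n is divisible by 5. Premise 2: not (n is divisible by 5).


Modus tollens: from (P → Q) and ¬Q, infer ¬P.
Q = 'n is divisible by 5' is denied; since P → Q, P must also fail.

Not (n is divisible by 15).


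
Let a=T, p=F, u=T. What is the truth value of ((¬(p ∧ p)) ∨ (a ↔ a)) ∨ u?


Substitute a=T, p=F, u=T:
p ∧ p = F ∧ F = F
¬(p ∧ p) = T
a ↔ a = T ↔ T = T
(¬(p ∧ p)) ∨ (a ↔ a) = T ∨ T = T
((¬(p ∧ p)) ∨ (a ↔ a)) ∨ u = T ∨ T = T

T


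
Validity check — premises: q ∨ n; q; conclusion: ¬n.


This is affirming a disjunct (fallacy). There exist truth assignments where the premises are all true but the conclusion is false.

Invalid.


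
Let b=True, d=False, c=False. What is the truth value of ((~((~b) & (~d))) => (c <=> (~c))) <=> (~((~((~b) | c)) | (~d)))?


Substitute b=True, d=False, c=False:
… (earlier sub-steps elided)
~c = True
c <=> (~c) = False <=> True = False
(~((~b) & (~d))) => (c <=> (~c)) = True => False = False
~b = False
(~b) | c = False | False = False
~((~b) | c) = True
~d = True
(~((~b) | c)) | (~d) = True | True = True
~((~((~b) | c)) | (~d)) = False
((~((~b) & (~d))) => (c <=> (~c))) <=> (~((~((~b) | c)) | (~d))) = False <=> False = True

True


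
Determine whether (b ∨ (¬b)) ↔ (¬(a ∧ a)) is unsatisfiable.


Truth table over {a, b}:
a | b | φ
---------
F | F | T
T | F | F
F | T | T
T | T | F
Satisfying assignment at row 1: a=F, b=F gives T.

No, it is not a contradiction.


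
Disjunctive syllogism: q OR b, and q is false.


Disjunctive syllogism: from (P ∨ Q) and ¬P, infer Q.
One disjunct, 'q', is ruled out; the other must hold.

b


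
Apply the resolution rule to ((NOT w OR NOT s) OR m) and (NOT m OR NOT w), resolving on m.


The clauses contain complementary literals m and NOTm.
Resolution eliminates this pair and disjoins the remaining literals (merging duplicates).

(NOT w OR NOT s)


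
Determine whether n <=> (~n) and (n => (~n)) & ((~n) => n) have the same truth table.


Compare truth tables:
n | φ | ψ
---------
False | False | False
True | False | False
The columns φ and ψ agree on every row.

Yes, they are logically equivalent.


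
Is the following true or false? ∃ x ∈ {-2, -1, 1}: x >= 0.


Evaluate the predicate on each element: -2:F, -1:F, 1:T.
Witness x = 1 satisfies the predicate.

T


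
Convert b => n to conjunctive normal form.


Step 1: Rewrite b → n as ¬b ∨ n.

(~b) | n


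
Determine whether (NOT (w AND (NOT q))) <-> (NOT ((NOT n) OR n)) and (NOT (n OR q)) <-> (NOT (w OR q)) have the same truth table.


Compare truth tables:
n | q | w | φ | ψ
-----------------
F | F | F | F | T
T | F | F | F | F
F | T | F | F | T
T | T | F | F | T
F | F | T | T | F
T | F | T | T | T
F | T | T | F | T
T | T | T | F | T
They differ at row 1 (n=F, q=F, w=F): φ=F but ψ=T.

No, they are not logically equivalent.


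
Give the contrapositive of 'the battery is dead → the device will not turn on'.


The contrapositive of (P → Q) is (¬Q → ¬P); it is logically equivalent to the original.
Here P = 'the battery is dead' and Q = 'the device will not turn on'.

If not (the device will not turn on), then not (the battery is dead).


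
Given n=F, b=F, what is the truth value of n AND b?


Conjunction is true only when both operands are true.
Substitute: n=F, b=F.
F AND F evaluates to F.

F


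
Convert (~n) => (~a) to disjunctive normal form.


Step 1: Rewrite (¬n) → (¬a) as ¬(¬n) ∨ (¬a).
Step 2: Eliminate any double negations (¬¬X = X).

n | (~a)


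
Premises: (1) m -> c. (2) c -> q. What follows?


Hypothetical syllogism: from (P → Q) and (Q → R), infer (P → R).
Chain the two implications through the shared middle term 'c'.

m -> q


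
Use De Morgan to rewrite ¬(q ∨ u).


De Morgan: the negation of a disjunction is the conjunction of the negations.
Distribute ¬ across ∨, flipping it to ∧, and negate each literal.

(¬q) ∧ (¬u)


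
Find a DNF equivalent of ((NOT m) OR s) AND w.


Step 1: Distribute ∧ over ∨: ((¬m) ∨ s) ∧ w = ((¬m) ∧ w) ∨ (s ∧ w).

((NOT m) AND w) OR (s AND w)


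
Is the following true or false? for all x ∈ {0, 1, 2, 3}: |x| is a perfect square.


Evaluate the predicate on each element: 0:T, 1:T, 2:F, 3:F.
Counterexample x = 2 fails the predicate.

F


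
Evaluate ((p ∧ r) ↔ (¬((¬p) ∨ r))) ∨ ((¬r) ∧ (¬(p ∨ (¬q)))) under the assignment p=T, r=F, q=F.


Substitute p=T, r=F, q=F:
… (earlier sub-steps elided)
¬p = F
(¬p) ∨ r = F ∨ F = F
¬((¬p) ∨ r) = T
(p ∧ r) ↔ (¬((¬p) ∨ r)) = F ↔ T = F
¬r = T
¬q = T
p ∨ (¬q) = T ∨ T = T
¬(p ∨ (¬q)) = F
(¬r) ∧ (¬(p ∨ (¬q))) = T ∧ F = F
((p ∧ r) ↔ (¬((¬p) ∨ r))) ∨ ((¬r) ∧ (¬(p ∨ (¬q)))) = F ∨ F = F

F


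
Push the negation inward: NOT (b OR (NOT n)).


De Morgan: the negation of a disjunction is the conjunction of the negations.
Distribute NOT across OR, flipping it to AND, and negate each literal.

(NOT b) AND n


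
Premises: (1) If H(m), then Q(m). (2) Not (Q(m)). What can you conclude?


Modus tollens: from (P → Q) and ¬Q, infer ¬P.
Q = 'Q(m)' is denied; since P → Q, P must also fail.

Not (H(m)).


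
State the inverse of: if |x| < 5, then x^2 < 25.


The inverse of (P → Q) is (¬P → ¬Q). It is equivalent to the converse, not to the original.
Here P = '|x| < 5' and Q = 'x^2 < 25'.

If not (|x| < 5), then not (x^2 < 25).


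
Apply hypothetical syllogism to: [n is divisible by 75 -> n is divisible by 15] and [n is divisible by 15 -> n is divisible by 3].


Hypothetical syllogism: from (P → Q) and (Q → R), infer (P → R).
Chain the two implications through the shared middle term 'n is divisible by 15'.

n is divisible by 75 -> n is divisible by 3


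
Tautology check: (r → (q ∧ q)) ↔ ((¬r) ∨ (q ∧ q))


Build the truth table over {q, r}:
q | r | φ
---------
F | F | T
T | F | T
F | T | T
T | T | T
Every row evaluates to true.

Yes, it is a tautology.


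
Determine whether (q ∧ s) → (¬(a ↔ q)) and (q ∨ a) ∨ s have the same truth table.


Compare truth tables:
a | q | s | φ | ψ
-----------------
F | F | F | T | F
T | F | F | T | T
F | T | F | T | T
T | T | F | T | T
F | F | T | T | T
T | F | T | T | T
F | T | T | T | T
T | T | T | F | T
They differ at row 1 (a=F, q=F, s=F): φ=T but ψ=F.

No, they are not logically equivalent.


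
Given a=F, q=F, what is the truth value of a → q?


Implication is false only when antecedent is true and consequent is false.
Substitute: a=F, q=F.
F → F evaluates to T.

T


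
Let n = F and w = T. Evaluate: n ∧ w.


Conjunction is true only when both operands are true.
Substitute: n=F, w=T.
F ∧ T evaluates to F.

F


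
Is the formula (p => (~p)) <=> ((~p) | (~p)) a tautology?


Build the truth table over {p}:
p | φ
-----
False | True
True | True
Every row evaluates to true.

Yes, it is a tautology.


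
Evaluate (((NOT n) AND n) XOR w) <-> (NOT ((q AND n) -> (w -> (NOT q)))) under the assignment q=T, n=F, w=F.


Substitute q=T, n=F, w=F:
NOT n = T
(NOT n) AND n = T AND F = F
((NOT n) AND n) XOR w = F XOR F = F
q AND n = T AND F = F
NOT q = F
w -> (NOT q) = F -> F = T
(q AND n) -> (w -> (NOT q)) = F -> T = T
NOT ((q AND n) -> (w -> (NOT q))) = F
(((NOT n) AND n) XOR w) <-> (NOT ((q AND n) -> (w -> (NOT q)))) = F <-> F = T

T


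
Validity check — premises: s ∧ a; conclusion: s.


This matches the form of conjunction elimination: the conclusion follows in every model of the premises.

Valid.


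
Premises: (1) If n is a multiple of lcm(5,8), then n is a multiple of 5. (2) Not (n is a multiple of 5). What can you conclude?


Modus tollens: from (P → Q) and ¬Q, infer ¬P.
Q = 'n is a multiple of 5' is denied; since P → Q, P must also fail.

Not (n is a multiple of lcm(5,8)).


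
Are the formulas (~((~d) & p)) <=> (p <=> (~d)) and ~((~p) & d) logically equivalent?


Compare truth tables:
d | p | φ | ψ
-------------
False | False | False | True
True | False | True | False
False | True | False | True
True | True | False | True
They differ at row 1 (d=False, p=False): φ=False but ψ=True.

No, they are not logically equivalent.


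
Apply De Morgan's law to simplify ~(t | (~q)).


De Morgan: the negation of a disjunction is the conjunction of the negations.
Distribute ~ across |, flipping it to &, and negate each literal.

(~t) & q


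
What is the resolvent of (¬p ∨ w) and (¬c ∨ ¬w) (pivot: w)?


The clauses contain complementary literals w and ¬w.
Resolution eliminates this pair and disjoins the remaining literals (merging duplicates).

(¬p ∨ ¬c)


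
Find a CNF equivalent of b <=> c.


Step 1: Rewrite b ↔ c as (b → c) ∧ (c → b).
Step 2: Rewrite each implication as a disjunction.

((~b) | c) & ((~c) | b)


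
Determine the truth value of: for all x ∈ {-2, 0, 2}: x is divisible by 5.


Evaluate the predicate on each element: -2:F, 0:T, 2:F.
Counterexample x = -2 fails the predicate.

F


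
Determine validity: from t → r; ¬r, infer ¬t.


This matches the form of modus tollens: the conclusion follows in every model of the premises.

Valid.


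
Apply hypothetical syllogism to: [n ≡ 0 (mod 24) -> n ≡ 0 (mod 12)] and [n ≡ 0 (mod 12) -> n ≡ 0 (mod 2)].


Hypothetical syllogism: from (P → Q) and (Q → R), infer (P → R).
Chain the two implications through the shared middle term 'n ≡ 0 (mod 12)'.

n ≡ 0 (mod 24) -> n ≡ 0 (mod 2)


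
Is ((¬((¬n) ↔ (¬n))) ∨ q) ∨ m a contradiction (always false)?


Truth table over {m, n, q}:
m | n | q | φ
-------------
F | F | F | F
T | F | F | T
F | T | F | F
T | T | F | T
F | F | T | T
T | F | T | T
F | T | T | T
T | T | T | T
Satisfying assignment at row 2: m=T, n=F, q=F gives T.

No, it is not a contradiction.


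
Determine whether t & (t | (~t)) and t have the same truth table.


Compare truth tables:
t | φ | ψ
---------
False | False | False
True | True | True
The columns φ and ψ agree on every row.

Yes, they are logically equivalent.


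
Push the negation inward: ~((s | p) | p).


De Morgan: the negation of a disjunction is the conjunction of the negations.
Distribute ~ across |, flipping it to &, and negate each literal.

((~s) & (~p)) & (~p)


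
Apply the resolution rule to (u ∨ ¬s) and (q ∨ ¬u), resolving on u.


The clauses contain complementary literals u and ¬u.
Resolution eliminates this pair and disjoins the remaining literals (merging duplicates).

(¬s ∨ q)


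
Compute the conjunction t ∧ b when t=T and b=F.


Conjunction is true only when both operands are true.
Substitute: t=T, b=F.
T ∧ F evaluates to F.

F


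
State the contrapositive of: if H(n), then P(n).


The contrapositive of (P → Q) is (¬Q → ¬P); it is logically equivalent to the original.
Here P = 'H(n)' and Q = 'P(n)'.

If not (P(n)), then not (H(n)).


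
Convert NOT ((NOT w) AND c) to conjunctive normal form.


Step 1: Apply De Morgan: ¬((¬w) ∧ c) = ¬(¬w) ∨ ¬c.
Step 2: Eliminate any double negations (¬¬X = X).

w OR (NOT c)


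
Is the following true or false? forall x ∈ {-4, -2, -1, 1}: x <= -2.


Evaluate the predicate on each element: -4:True, -2:True, -1:False, 1:False.
Counterexample x = -1 fails the predicate.

False


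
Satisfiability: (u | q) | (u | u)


Search for a satisfying assignment over {q, u}.
Try q=True, u=False: the formula evaluates to True.
A satisfying assignment exists.

Satisfiable.


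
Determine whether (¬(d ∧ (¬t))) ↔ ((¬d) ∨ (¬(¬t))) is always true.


Build the truth table over {d, t}:
d | t | φ
---------
F | F | T
T | F | T
F | T | T
T | T | T
Every row evaluates to true.

Yes, it is a tautology.


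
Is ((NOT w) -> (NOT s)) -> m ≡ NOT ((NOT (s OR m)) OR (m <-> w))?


Compare truth tables:
m | s | w | φ | ψ
-----------------
F | F | F | F | F
T | F | F | T | T
F | T | F | T | F
T | T | F | T | T
F | F | T | F | F
T | F | T | T | F
F | T | T | F | T
T | T | T | T | F
They differ at row 3 (m=F, s=T, w=F): φ=T but ψ=F.

No, they are not logically equivalent.


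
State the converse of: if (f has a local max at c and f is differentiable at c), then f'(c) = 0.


The converse of (P → Q) is (Q → P). It is not in general equivalent to the original.
Here P = '(f has a local max at c and f is differentiable at c)' and Q = 'f'(c) = 0'.

If f'(c) = 0, then (f has a local max at c and f is differentiable at c).


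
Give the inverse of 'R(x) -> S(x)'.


The inverse of (P → Q) is (¬P → ¬Q). It is equivalent to the converse, not to the original.
Here P = 'R(x)' and Q = 'S(x)'.

If not (R(x)), then not (S(x)).


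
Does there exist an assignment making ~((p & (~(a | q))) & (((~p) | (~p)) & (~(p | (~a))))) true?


Search for a satisfying assignment over {a, p, q}.
Try a=False, p=False, q=False: the formula evaluates to True.
A satisfying assignment exists.

Satisfiable.


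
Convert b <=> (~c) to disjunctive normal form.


Step 1: b ↔ (¬c) is true exactly when both agree: (b ∧ (¬c)) ∨ (¬b ∧ ¬(¬c)).
Step 2: Eliminate any double negations (¬¬X = X).

(b & (~c)) | ((~b) & c)


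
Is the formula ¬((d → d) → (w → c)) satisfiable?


Search for a satisfying assignment over {c, d, w}.
Try c=F, d=F, w=T: the formula evaluates to T.
A satisfying assignment exists.

Satisfiable.


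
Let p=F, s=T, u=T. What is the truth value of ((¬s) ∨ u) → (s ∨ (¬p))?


Substitute p=F, s=T, u=T:
¬s = F
(¬s) ∨ u = F ∨ T = T
¬p = T
s ∨ (¬p) = T ∨ T = T
((¬s) ∨ u) → (s ∨ (¬p)) = T → T = T

T


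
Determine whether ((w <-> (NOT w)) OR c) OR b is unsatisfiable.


Truth table over {b, c, w}:
b | c | w | φ
-------------
F | F | F | F
T | F | F | T
F | T | F | T
T | T | F | T
F | F | T | F
T | F | T | T
F | T | T | T
T | T | T | T
Satisfying assignment at row 2: b=T, c=F, w=F gives T.

No, it is not a contradiction.


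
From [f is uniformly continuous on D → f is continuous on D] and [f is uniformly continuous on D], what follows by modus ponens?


Modus ponens: from (P → Q) and P, infer Q.
P = 'f is uniformly continuous on D' is asserted, and P → Q holds, so Q follows.

f is continuous on D.


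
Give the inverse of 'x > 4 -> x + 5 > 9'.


The inverse of (P → Q) is (¬P → ¬Q). It is equivalent to the converse, not to the original.
Here P = 'x > 4' and Q = 'x + 5 > 9'.

If not (x > 4), then not (x + 5 > 9).


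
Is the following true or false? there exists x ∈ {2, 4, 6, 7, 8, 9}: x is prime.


Evaluate the predicate on each element: 2:T, 4:F, 6:F, 7:T, 8:F, 9:F.
Witness x = 2 satisfies the predicate.

T


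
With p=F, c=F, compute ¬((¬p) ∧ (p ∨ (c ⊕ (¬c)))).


Substitute p=F, c=F:
¬p = T
¬c = T
c ⊕ (¬c) = F ⊕ T = T
p ∨ (c ⊕ (¬c)) = F ∨ T = T
(¬p) ∧ (p ∨ (c ⊕ (¬c))) = T ∧ T = T
¬((¬p) ∧ (p ∨ (c ⊕ (¬c)))) = F

F


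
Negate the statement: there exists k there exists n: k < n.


Negation flips each quantifier (∀↔∃) and negates the inner predicate.
¬(there exists k there exists n: φ) = for all k for all n: ¬φ.

for all k for all n: NOT(k < n)


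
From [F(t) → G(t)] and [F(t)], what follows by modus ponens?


Modus ponens: from (P → Q) and P, infer Q.
P = 'F(t)' is asserted, and P → Q holds, so Q follows.

G(t).


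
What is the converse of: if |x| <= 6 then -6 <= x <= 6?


The converse of (P → Q) is (Q → P). It is not in general equivalent to the original.
Here P = '|x| <= 6' and Q = '-6 <= x <= 6'.

If -6 <= x <= 6, then |x| <= 6.


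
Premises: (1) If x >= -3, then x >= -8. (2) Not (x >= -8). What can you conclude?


Modus tollens: from (P → Q) and ¬Q, infer ¬P.
Q = 'x >= -8' is denied; since P → Q, P must also fail.

Not (x >= -3).


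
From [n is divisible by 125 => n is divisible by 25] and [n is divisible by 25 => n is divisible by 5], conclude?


Hypothetical syllogism: from (P → Q) and (Q → R), infer (P → R).
Chain the two implications through the shared middle term 'n is divisible by 25'.

n is divisible by 125 => n is divisible by 5


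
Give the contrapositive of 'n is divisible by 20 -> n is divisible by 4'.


The contrapositive of (P → Q) is (¬Q → ¬P); it is logically equivalent to the original.
Here P = 'n is divisible by 20' and Q = 'n is divisible by 4'.

If not (n is divisible by 4), then not (n is divisible by 20).


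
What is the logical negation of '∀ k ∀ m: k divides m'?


Negation flips each quantifier (∀↔∃) and negates the inner predicate.
¬(∀ k ∀ m: φ) = ∃ k ∃ m: ¬φ.

∃ k ∃ m: ¬(k divides m)


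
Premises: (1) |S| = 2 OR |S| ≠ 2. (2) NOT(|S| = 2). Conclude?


Disjunctive syllogism: from (P ∨ Q) and ¬P, infer Q.
One disjunct, '|S| = 2', is ruled out; the other must hold.

|S| ≠ 2


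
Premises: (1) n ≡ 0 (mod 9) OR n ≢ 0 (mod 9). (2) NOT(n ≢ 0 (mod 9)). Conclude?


Disjunctive syllogism: from (P ∨ Q) and ¬P, infer Q.
One disjunct, 'n ≢ 0 (mod 9)', is ruled out; the other must hold.

n ≡ 0 (mod 9)


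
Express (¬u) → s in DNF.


Step 1: Rewrite (¬u) → s as ¬(¬u) ∨ s.
Step 2: Eliminate any double negations (¬¬X = X).

u ∨ s


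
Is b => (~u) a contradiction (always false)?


Truth table over {b, u}:
b | u | φ
---------
False | False | True
True | False | True
False | True | True
True | True | False
Satisfying assignment at row 1: b=False, u=False gives True.

No, it is not a contradiction.


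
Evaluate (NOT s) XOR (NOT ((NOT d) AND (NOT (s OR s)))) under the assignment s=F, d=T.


Substitute s=F, d=T:
NOT s = T
NOT d = F
s OR s = F OR F = F
NOT (s OR s) = T
(NOT d) AND (NOT (s OR s)) = F AND T = F
NOT ((NOT d) AND (NOT (s OR s))) = T
(NOT s) XOR (NOT ((NOT d) AND (NOT (s OR s)))) = T XOR T = F

F


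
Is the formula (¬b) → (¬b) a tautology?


Build the truth table over {b}:
b | φ
-----
F | T
T | T
Every row evaluates to true.

Yes, it is a tautology.


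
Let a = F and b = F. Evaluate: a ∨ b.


Disjunction is false only when both operands are false.
Substitute: a=F, b=F.
F ∨ F evaluates to F.

F


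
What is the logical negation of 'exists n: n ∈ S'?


¬(forall x: φ) = exists x: ¬φ, and ¬(exists x: φ) = forall x: ¬φ.
Apply to the existential statement.

forall n: ~(n ∈ S)


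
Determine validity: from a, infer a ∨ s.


This matches the form of disjunction introduction: the conclusion follows in every model of the premises.

Valid.


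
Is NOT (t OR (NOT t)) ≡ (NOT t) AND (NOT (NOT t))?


Compare truth tables:
t | φ | ψ
---------
F | F | F
T | F | F
The columns φ and ψ agree on every row.

Yes, they are logically equivalent.


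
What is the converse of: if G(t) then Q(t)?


The converse of (P → Q) is (Q → P). It is not in general equivalent to the original.
Here P = 'G(t)' and Q = 'Q(t)'.

If Q(t), then G(t).


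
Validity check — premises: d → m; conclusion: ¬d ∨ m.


This matches the form of material implication: the conclusion follows in every model of the premises.

Valid.


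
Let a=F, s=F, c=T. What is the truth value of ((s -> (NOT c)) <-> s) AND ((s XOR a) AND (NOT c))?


Substitute a=F, s=F, c=T:
NOT c = F
s -> (NOT c) = F -> F = T
(s -> (NOT c)) <-> s = T <-> F = F
s XOR a = F XOR F = F
NOT c = F
(s XOR a) AND (NOT c) = F AND F = F
((s -> (NOT c)) <-> s) AND ((s XOR a) AND (NOT c)) = F AND F = F

F


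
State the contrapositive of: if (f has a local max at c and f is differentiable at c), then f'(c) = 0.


The contrapositive of (P → Q) is (¬Q → ¬P); it is logically equivalent to the original.
Here P = '(f has a local max at c and f is differentiable at c)' and Q = 'f'(c) = 0'.

If not (f'(c) = 0), then not ((f has a local max at c and f is differentiable at c)).


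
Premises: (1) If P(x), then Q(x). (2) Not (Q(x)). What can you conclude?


Modus tollens: from (P → Q) and ¬Q, infer ¬P.
Q = 'Q(x)' is denied; since P → Q, P must also fail.

Not (P(x)).


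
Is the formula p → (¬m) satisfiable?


Search for a satisfying assignment over {m, p}.
Try m=F, p=F: the formula evaluates to T.
A satisfying assignment exists.

Satisfiable.


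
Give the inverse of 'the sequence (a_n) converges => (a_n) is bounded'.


The inverse of (P → Q) is (¬P → ¬Q). It is equivalent to the converse, not to the original.
Here P = 'the sequence (a_n) converges' and Q = '(a_n) is bounded'.

If not (the sequence (a_n) converges), then not ((a_n) is bounded).


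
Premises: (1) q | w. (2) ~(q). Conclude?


Disjunctive syllogism: from (P ∨ Q) and ¬P, infer Q.
One disjunct, 'q', is ruled out; the other must hold.

w


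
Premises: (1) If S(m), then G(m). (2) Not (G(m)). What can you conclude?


Modus tollens: from (P → Q) and ¬Q, infer ¬P.
Q = 'G(m)' is denied; since P → Q, P must also fail.

Not (S(m)).


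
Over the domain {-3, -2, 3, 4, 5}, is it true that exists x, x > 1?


Evaluate the predicate on each element: -3:False, -2:False, 3:True, 4:True, 5:True.
Witness x = 3 satisfies the predicate.

True


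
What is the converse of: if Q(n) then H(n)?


The converse of (P → Q) is (Q → P). It is not in general equivalent to the original.
Here P = 'Q(n)' and Q = 'H(n)'.

If H(n), then Q(n).


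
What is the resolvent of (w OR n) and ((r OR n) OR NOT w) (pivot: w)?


The clauses contain complementary literals w and NOTw.
Resolution eliminates this pair and disjoins the remaining literals (merging duplicates).

(n OR r)


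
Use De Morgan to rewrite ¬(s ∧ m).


De Morgan: the negation of a conjunction is the disjunction of the negations.
Distribute ¬ across ∧, flipping it to ∨, and negate each literal.

(¬s) ∨ (¬m)


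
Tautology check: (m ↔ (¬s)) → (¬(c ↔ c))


Build the truth table over {c, m, s}:
c | m | s | φ
-------------
F | F | F | T
T | F | F | T
F | T | F | F
T | T | F | F
F | F | T | F
T | F | T | F
F | T | T | T
T | T | T | T
Counterexample at row 3: with c=F, m=T, s=F, the formula is F.

No, it is not a tautology.


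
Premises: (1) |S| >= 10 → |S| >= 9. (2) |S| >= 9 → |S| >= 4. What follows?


Hypothetical syllogism: from (P → Q) and (Q → R), infer (P → R).
Chain the two implications through the shared middle term '|S| >= 9'.

|S| >= 10 → |S| >= 4


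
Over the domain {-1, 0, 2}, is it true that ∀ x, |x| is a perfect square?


Evaluate the predicate on each element: -1:T, 0:T, 2:F.
Counterexample x = 2 fails the predicate.

F


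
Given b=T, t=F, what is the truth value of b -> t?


Implication is false only when antecedent is true and consequent is false.
Substitute: b=T, t=F.
T -> F evaluates to F.

F


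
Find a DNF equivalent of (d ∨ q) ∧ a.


Step 1: Distribute ∧ over ∨: (d ∨ q) ∧ a = (d ∧ a) ∨ (q ∧ a).

(d ∧ a) ∨ (q ∧ a)


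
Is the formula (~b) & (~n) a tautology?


Build the truth table over {b, n}:
b | n | φ
---------
False | False | True
True | False | False
False | True | False
True | True | False
Counterexample at row 2: with b=True, n=False, the formula is False.

No, it is not a tautology.


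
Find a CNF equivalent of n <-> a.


Step 1: Rewrite n ↔ a as (n → a) ∧ (a → n).
Step 2: Rewrite each implication as a disjunction.

((NOT n) OR a) AND ((NOT a) OR n)


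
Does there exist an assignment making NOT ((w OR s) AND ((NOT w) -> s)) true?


Search for a satisfying assignment over {s, w}.
Try s=F, w=F: the formula evaluates to T.
A satisfying assignment exists.

Satisfiable.


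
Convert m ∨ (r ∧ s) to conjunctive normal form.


Step 1: Distribute ∨ over ∧: m ∨ (r ∧ s) = (m ∨ r) ∧ (m ∨ s).

(m ∨ r) ∧ (m ∨ s)


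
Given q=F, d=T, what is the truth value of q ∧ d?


Conjunction is true only when both operands are true.
Substitute: q=F, d=T.
F ∧ T evaluates to F.

F


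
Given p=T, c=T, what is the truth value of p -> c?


Implication is false only when antecedent is true and consequent is false.
Substitute: p=T, c=T.
T -> T evaluates to T.

T


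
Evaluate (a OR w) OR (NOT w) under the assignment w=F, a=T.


Substitute w=F, a=T:
a OR w = T OR F = T
NOT w = T
(a OR w) OR (NOT w) = T OR T = T

T


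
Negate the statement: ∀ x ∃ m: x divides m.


Negation flips each quantifier (∀↔∃) and negates the inner predicate.
¬(∀ x ∃ m: φ) = ∃ x ∀ m: ¬φ.

∃ x ∀ m: ¬(x divides m)


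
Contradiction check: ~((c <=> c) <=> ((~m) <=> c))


Truth table over {c, m}:
c | m | φ
---------
False | False | True
True | False | False
False | True | False
True | True | True
Satisfying assignment at row 1: c=False, m=False gives True.

No, it is not a contradiction.


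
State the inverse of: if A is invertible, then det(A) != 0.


The inverse of (P → Q) is (¬P → ¬Q). It is equivalent to the converse, not to the original.
Here P = 'A is invertible' and Q = 'det(A) != 0'.

If not (A is invertible), then not (det(A) != 0).


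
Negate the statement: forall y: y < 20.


¬(forall x: φ) = exists x: ¬φ, and ¬(exists x: φ) = forall x: ¬φ.
Apply to the universal statement.

exists y: ~(y < 20)


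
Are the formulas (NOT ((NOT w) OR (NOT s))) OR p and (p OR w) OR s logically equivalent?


Compare truth tables:
p | s | w | φ | ψ
-----------------
F | F | F | F | F
T | F | F | T | T
F | T | F | F | T
T | T | F | T | T
F | F | T | F | T
T | F | T | T | T
F | T | T | T | T
T | T | T | T | T
They differ at row 3 (p=F, s=T, w=F): φ=F but ψ=T.

No, they are not logically equivalent.


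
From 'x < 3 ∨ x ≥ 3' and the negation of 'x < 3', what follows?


Disjunctive syllogism: from (P ∨ Q) and ¬P, infer Q.
One disjunct, 'x < 3', is ruled out; the other must hold.

x ≥ 3


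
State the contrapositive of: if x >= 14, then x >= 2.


The contrapositive of (P → Q) is (¬Q → ¬P); it is logically equivalent to the original.
Here P = 'x >= 14' and Q = 'x >= 2'.

If not (x >= 2), then not (x >= 14).


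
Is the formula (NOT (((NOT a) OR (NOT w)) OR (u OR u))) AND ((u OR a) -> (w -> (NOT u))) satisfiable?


Search for a satisfying assignment over {a, u, w}.
Try a=T, u=F, w=T: the formula evaluates to T.
A satisfying assignment exists.

Satisfiable.


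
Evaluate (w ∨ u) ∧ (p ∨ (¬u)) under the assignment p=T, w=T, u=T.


Substitute p=T, w=T, u=T:
w ∨ u = T ∨ T = T
¬u = F
p ∨ (¬u) = T ∨ F = T
(w ∨ u) ∧ (p ∨ (¬u)) = T ∧ T = T

T


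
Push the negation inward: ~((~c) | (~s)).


De Morgan: the negation of a disjunction is the conjunction of the negations.
Distribute ~ across |, flipping it to &, and negate each literal.

c & s


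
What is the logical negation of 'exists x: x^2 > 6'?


¬(forall x: φ) = exists x: ¬φ, and ¬(exists x: φ) = forall x: ¬φ.
Apply to the existential statement.

forall x: ~(x^2 > 6)


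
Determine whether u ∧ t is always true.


Build the truth table over {t, u}:
t | u | φ
---------
F | F | F
T | F | F
F | T | F
T | T | T
Counterexample at row 1: with t=F, u=F, the formula is F.

No, it is not a tautology.


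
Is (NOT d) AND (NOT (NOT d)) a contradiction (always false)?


Truth table over {d}:
d | φ
-----
F | F
T | F
Every row is false.

Yes, it is a contradiction.


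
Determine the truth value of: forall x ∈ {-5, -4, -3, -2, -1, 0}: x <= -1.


Evaluate the predicate on each element: -5:True, -4:True, -3:True, -2:True, -1:True, 0:False.
Counterexample x = 0 fails the predicate.

False


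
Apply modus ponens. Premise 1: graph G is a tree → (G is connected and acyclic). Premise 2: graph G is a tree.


Modus ponens: from (P → Q) and P, infer Q.
P = 'graph G is a tree' is asserted, and P → Q holds, so Q follows.

(G is connected and acyclic).


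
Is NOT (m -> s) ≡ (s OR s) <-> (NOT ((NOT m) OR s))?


Compare truth tables:
m | s | φ | ψ
-------------
F | F | F | T
T | F | T | F
F | T | F | F
T | T | F | F
They differ at row 1 (m=F, s=F): φ=F but ψ=T.

No, they are not logically equivalent.


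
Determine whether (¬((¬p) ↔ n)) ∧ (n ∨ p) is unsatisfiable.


Truth table over {n, p}:
n | p | φ
---------
F | F | F
T | F | F
F | T | F
T | T | T
Satisfying assignment at row 4: n=T, p=T gives T.

No, it is not a contradiction.


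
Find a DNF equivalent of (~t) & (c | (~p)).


Step 1: Distribute ∧ over ∨: (¬t) ∧ (c ∨ (¬p)) = ((¬t) ∧ c) ∨ ((¬t) ∧ (¬p)).

((~t) & c) | ((~t) & (~p))


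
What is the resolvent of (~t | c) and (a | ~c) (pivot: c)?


The clauses contain complementary literals c and ~c.
Resolution eliminates this pair and disjoins the remaining literals (merging duplicates).

(~t | a)


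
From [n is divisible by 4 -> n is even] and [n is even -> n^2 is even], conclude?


Hypothetical syllogism: from (P → Q) and (Q → R), infer (P → R).
Chain the two implications through the shared middle term 'n is even'.

n is divisible by 4 -> n^2 is even


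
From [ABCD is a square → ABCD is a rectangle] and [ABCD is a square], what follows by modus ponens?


Modus ponens: from (P → Q) and P, infer Q.
P = 'ABCD is a square' is asserted, and P → Q holds, so Q follows.

ABCD is a rectangle.


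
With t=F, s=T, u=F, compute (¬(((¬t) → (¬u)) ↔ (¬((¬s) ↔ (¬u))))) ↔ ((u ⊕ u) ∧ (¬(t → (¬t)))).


Substitute t=F, s=T, u=F:
… (earlier sub-steps elided)
(¬s) ↔ (¬u) = F ↔ T = F
¬((¬s) ↔ (¬u)) = T
((¬t) → (¬u)) ↔ (¬((¬s) ↔ (¬u))) = T ↔ T = T
¬(((¬t) → (¬u)) ↔ (¬((¬s) ↔ (¬u)))) = F
u ⊕ u = F ⊕ F = F
¬t = T
t → (¬t) = F → T = T
¬(t → (¬t)) = F
(u ⊕ u) ∧ (¬(t → (¬t))) = F ∧ F = F
(¬(((¬t) → (¬u)) ↔ (¬((¬s) ↔ (¬u))))) ↔ ((u ⊕ u) ∧ (¬(t → (¬t)))) = F ↔ F = T

T


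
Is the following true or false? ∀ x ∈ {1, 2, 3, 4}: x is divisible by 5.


Evaluate the predicate on each element: 1:F, 2:F, 3:F, 4:F.
Counterexample x = 1 fails the predicate.

F


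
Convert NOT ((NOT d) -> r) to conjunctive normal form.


Step 1: Rewrite (¬d) → r as ¬(¬d) ∨ r.
Step 2: Negate: ¬(¬(¬d) ∨ r) = (¬d) ∧ ¬r (De Morgan + double negation).

(NOT d) AND (NOT r)


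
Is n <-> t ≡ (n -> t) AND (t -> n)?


Compare truth tables:
n | t | φ | ψ
-------------
F | F | T | T
T | F | F | F
F | T | F | F
T | T | T | T
The columns φ and ψ agree on every row.

Yes, they are logically equivalent.


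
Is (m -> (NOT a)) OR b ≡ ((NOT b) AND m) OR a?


Compare truth tables:
a | b | m | φ | ψ
-----------------
F | F | F | T | F
T | F | F | T | T
F | T | F | T | F
T | T | F | T | T
F | F | T | T | T
T | F | T | F | T
F | T | T | T | F
T | T | T | T | T
They differ at row 1 (a=F, b=F, m=F): φ=T but ψ=F.

No, they are not logically equivalent.
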